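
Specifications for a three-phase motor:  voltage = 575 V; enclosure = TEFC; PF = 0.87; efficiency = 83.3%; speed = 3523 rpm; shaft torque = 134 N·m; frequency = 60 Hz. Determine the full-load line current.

68.5 A

ω = 2π×3523/60 = 368.9 rad/s; P_out = τω = 134 × 368.9 = 49433 W
P_in = P_out / η = 49433 / 0.833 = 59343 W
I_L = P_in / (√3·V_L·cosφ) = 59343 / (1.732 × 575 × 0.87) = 68.5 A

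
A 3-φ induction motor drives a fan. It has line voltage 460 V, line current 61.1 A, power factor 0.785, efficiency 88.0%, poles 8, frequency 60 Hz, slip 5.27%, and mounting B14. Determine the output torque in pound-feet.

278 lb·ft

P_in = √3·V·I·cosφ = 1.732 × 460 × 61.1 × 0.785 = 38213 W
P_out = η·P_in = 0.88 × 38213 = 33627 W
n_s = 120×60/8 = 900 rpm; n = 900×(1−0.0527) = 853 rpm
ω = 2π×853/60 = 89.33 rad/s
τ = P_out/ω = 33627/89.33 = 376.4 N·m
In lb·ft: 376.4/1.356 = 278 lb·ft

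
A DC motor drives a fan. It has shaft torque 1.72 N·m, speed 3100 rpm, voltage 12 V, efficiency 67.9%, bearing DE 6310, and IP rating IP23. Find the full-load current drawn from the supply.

ω = 2π×3100/60 = 324.6 rad/s; P_out = τω = 1.72 × 324.6 = 558 W
P_in = P_out / η = 558 / 0.679 = 822 W
I = P_in / V = 822 / 12 = 68.5 A

68.5 A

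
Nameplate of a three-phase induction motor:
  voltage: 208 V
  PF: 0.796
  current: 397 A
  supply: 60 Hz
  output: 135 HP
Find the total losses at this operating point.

13100 W

P_in = √3·V·I·cosφ = 1.732×208×397×0.796 = 113845 W
P_out = 135×746 = 100710 W
Losses = P_in − P_out = 113845 − 100710 = 13135 W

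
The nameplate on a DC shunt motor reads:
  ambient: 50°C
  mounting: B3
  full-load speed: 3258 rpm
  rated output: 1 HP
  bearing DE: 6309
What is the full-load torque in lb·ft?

P_out = 1 × 746 = 746 W
ω = 2π × 3258/60 = 341.2 rad/s
τ = P_out/ω = 746/341.2 = 2.186 N·m
In lb·ft: 2.186/1.356 = 1.61 lb·ft

1.61 lb·ft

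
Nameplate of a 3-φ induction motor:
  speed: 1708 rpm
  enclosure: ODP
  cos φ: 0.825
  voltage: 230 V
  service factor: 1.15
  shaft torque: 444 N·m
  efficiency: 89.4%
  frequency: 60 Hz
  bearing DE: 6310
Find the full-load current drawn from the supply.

270 A

ω = 2π×1708/60 = 178.9 rad/s; P_out = τω = 444 × 178.9 = 79432 W
P_in = P_out / η = 79432 / 0.894 = 88850 W
I_L = P_in / (√3·V_L·cosφ) = 88850 / (1.732 × 230 × 0.825) = 270 A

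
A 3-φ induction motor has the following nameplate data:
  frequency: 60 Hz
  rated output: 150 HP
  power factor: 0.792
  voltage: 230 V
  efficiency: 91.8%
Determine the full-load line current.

P_out = 150 × 746 = 111900 W
P_in = P_out / η = 111900 / 0.918 = 121895 W
I_L = P_in / (√3·V_L·cosφ) = 121895 / (1.732 × 230 × 0.792) = 386 A

386 A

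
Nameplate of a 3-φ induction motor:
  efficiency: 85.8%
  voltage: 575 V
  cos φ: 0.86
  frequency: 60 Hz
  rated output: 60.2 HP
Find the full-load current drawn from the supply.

61.1 A

P_out = 60.2 × 746 = 44909 W
P_in = P_out / η = 44909 / 0.858 = 52341 W
I_L = P_in / (√3·V_L·cosφ) = 52341 / (1.732 × 575 × 0.86) = 61.1 A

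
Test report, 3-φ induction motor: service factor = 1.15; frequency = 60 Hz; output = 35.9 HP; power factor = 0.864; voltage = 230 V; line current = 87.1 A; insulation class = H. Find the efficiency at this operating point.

89.3 %

P_out = 35.9 × 746 = 26781 W
P_in = √3·V_L·I_L·cosφ = 1.732 × 230 × 87.1 × 0.864 = 29978 W
η = P_out / P_in = 26781 / 29978 = 0.893 = 89.3%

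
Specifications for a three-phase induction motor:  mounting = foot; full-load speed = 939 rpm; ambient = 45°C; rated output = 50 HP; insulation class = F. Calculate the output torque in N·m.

P_out = 50 × 746 = 37300 W
ω = 2π × 939/60 = 98.33 rad/s
τ = P_out/ω = 37300/98.33 = 379 N·m

379 N·m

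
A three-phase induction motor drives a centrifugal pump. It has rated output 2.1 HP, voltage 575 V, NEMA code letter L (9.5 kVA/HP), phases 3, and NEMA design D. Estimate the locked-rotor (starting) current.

S_LR = 9.5 × 2.1 = 19.95 kVA
I_LR = S_LR/(√3·V_L) = 19950/(1.732×575) = 20 A

20 A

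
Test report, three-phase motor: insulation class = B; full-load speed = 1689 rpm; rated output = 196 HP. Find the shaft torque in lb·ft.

610 lb·ft

P_out = 196 × 746 = 146216 W
ω = 2π × 1689/60 = 176.9 rad/s
τ = P_out/ω = 146216/176.9 = 826.5 N·m
In lb·ft: 826.5/1.356 = 610 lb·ft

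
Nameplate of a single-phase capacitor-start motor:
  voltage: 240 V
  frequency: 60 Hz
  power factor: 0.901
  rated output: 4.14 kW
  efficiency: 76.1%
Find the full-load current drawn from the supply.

P_out = 4.14 kW = 4140 W
P_in = P_out / η = 4140 / 0.761 = 5440 W
I = P_in / (V·cosφ) = 5440 / (240 × 0.901) = 25.2 A

25.2 A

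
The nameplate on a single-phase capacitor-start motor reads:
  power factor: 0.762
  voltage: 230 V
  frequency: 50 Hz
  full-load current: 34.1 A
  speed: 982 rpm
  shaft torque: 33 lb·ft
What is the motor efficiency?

77.0 %

τ = 33 lb·ft × 1.356 = 44.75 N·m
ω = 2π × 982/60 = 102.8 rad/s; P_out = τω = 44.75 × 102.8 = 4600 W
P_in = V·I·cosφ = 230 × 34.1 × 0.762 = 5976 W
η = P_out / P_in = 4600 / 5976 = 0.770 = 77.0%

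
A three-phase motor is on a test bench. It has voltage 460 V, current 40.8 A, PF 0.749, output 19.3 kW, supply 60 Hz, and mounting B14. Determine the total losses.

P_in = √3·V·I·cosφ = 1.732×460×40.8×0.749 = 24347 W
P_out = 19300 W
Losses = P_in − P_out = 24347 − 19300 = 5047 W

5.05 kW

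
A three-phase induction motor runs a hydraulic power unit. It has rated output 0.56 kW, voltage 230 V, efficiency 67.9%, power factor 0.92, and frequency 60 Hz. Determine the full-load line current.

2.25 A

P_out = 0.56 kW = 560 W
P_in = P_out / η = 560 / 0.679 = 825 W
I_L = P_in / (√3·V_L·cosφ) = 825 / (1.732 × 230 × 0.92) = 2.25 A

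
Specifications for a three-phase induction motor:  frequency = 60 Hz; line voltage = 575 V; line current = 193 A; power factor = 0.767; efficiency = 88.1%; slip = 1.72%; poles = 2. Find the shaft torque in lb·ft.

259 lb·ft

P_in = √3·V·I·cosφ = 1.732 × 575 × 193 × 0.767 = 147424 W
P_out = η·P_in = 0.881 × 147424 = 129881 W
n_s = 120×60/2 = 3600 rpm; n = 3600×(1−0.0172) = 3538 rpm
ω = 2π×3538/60 = 370.5 rad/s
τ = P_out/ω = 129881/370.5 = 350.6 N·m
In lb·ft: 350.6/1.356 = 259 lb·ft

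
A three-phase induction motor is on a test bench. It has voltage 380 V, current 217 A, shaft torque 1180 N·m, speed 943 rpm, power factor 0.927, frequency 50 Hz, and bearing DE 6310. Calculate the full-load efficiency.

ω = 2π × 943/60 = 98.75 rad/s; P_out = τω = 1180 × 98.75 = 116525 W
P_in = √3·V_L·I_L·cosφ = 1.732 × 380 × 217 × 0.927 = 132395 W
η = P_out / P_in = 116525 / 132395 = 0.880 = 88.0%

88.0 %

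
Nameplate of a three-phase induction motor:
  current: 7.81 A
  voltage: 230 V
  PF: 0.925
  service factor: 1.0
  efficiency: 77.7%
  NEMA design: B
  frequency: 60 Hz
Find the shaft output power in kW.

P_in = √3·V·I·cosφ = 1.732 × 230 × 7.81 × 0.925 = 2878 W
P_out = η·P_in = 0.777 × 2878 = 2236 W

2.24 kW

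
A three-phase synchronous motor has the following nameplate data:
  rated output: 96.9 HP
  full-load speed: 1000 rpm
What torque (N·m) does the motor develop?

P_out = 96.9 × 746 = 72287 W
ω = 2π × 1000/60 = 104.7 rad/s
τ = P_out/ω = 72287/104.7 = 690 N·m

690 N·m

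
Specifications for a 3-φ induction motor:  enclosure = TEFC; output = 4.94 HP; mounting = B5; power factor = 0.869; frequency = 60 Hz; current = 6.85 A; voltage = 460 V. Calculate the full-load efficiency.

77.7 %

P_out = 4.94 × 746 = 3685 W
P_in = √3·V_L·I_L·cosφ = 1.732 × 460 × 6.85 × 0.869 = 4743 W
η = P_out / P_in = 3685 / 4743 = 0.777 = 77.7%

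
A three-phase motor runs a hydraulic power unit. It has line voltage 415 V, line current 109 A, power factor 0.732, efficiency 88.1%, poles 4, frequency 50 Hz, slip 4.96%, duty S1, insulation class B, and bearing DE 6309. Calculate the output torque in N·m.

P_in = √3·V·I·cosφ = 1.732 × 415 × 109 × 0.732 = 57350 W
P_out = η·P_in = 0.881 × 57350 = 50525 W
n_s = 120×50/4 = 1500 rpm; n = 1500×(1−0.0496) = 1426 rpm
ω = 2π×1426/60 = 149.3 rad/s
τ = P_out/ω = 50525/149.3 = 338 N·m

338 N·m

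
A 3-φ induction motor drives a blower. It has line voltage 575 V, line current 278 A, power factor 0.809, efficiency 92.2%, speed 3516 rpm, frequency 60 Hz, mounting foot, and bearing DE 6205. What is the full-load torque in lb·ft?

P_in = √3·V·I·cosφ = 1.732 × 575 × 278 × 0.809 = 223980 W
P_out = η·P_in = 0.922 × 223980 = 206510 W
n = 3516 rpm
ω = 2π×3516/60 = 368.2 rad/s
τ = P_out/ω = 206510/368.2 = 560.9 N·m
In lb·ft: 560.9/1.356 = 414 lb·ft

414 lb·ft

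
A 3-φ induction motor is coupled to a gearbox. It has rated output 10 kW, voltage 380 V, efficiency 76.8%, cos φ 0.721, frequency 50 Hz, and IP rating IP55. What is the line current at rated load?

27.4 A

P_out = 10 kW = 10000 W
P_in = P_out / η = 10000 / 0.768 = 13021 W
I_L = P_in / (√3·V_L·cosφ) = 13021 / (1.732 × 380 × 0.721) = 27.4 A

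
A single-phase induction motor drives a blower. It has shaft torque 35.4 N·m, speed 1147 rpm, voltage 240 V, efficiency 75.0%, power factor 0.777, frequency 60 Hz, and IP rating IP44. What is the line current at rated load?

ω = 2π×1147/60 = 120.1 rad/s; P_out = τω = 35.4 × 120.1 = 4252 W
P_in = P_out / η = 4252 / 0.750 = 5669 W
I = P_in / (V·cosφ) = 5669 / (240 × 0.777) = 30.4 A

30.4 A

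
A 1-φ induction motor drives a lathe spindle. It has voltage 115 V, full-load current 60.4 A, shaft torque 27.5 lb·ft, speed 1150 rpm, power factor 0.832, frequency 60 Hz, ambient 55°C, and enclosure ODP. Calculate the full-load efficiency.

τ = 27.5 lb·ft × 1.356 = 37.29 N·m
ω = 2π × 1150/60 = 120.4 rad/s; P_out = τω = 37.29 × 120.4 = 4490 W
P_in = V·I·cosφ = 115 × 60.4 × 0.832 = 5779 W
η = P_out / P_in = 4490 / 5779 = 0.777 = 77.7%

77.7 %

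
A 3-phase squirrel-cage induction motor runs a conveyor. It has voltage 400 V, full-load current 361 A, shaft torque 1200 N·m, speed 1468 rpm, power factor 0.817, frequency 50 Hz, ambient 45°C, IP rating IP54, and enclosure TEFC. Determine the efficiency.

ω = 2π × 1468/60 = 153.7 rad/s; P_out = τω = 1200 × 153.7 = 184440 W
P_in = √3·V_L·I_L·cosφ = 1.732 × 400 × 361 × 0.817 = 204332 W
η = P_out / P_in = 184440 / 204332 = 0.903 = 90.3%

90.3 %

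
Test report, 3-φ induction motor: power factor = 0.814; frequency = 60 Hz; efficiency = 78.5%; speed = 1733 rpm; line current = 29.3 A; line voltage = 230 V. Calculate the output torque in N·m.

41.1 N·m

P_in = √3·V·I·cosφ = 1.732 × 230 × 29.3 × 0.814 = 9501 W
P_out = η·P_in = 0.785 × 9501 = 7458 W
n = 1733 rpm
ω = 2π×1733/60 = 181.5 rad/s
τ = P_out/ω = 7458/181.5 = 41.1 N·m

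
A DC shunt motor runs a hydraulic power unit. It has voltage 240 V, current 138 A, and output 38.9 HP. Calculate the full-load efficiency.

87.6 %

P_out = 38.9 × 746 = 29019 W
P_in = V·I = 240 × 138 = 33120 W
η = P_out / P_in = 29019 / 33120 = 0.876 = 87.6%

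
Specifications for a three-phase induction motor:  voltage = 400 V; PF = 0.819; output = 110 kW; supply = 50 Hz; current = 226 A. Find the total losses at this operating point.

P_in = √3·V·I·cosφ = 1.732×400×226×0.819 = 128233 W
P_out = 110000 W
Losses = P_in − P_out = 128233 − 110000 = 18233 W

18200 W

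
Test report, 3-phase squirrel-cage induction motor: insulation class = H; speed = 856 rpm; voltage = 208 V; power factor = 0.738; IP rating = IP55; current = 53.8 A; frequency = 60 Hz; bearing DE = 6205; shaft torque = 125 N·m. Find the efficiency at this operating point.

ω = 2π × 856/60 = 89.64 rad/s; P_out = τω = 125 × 89.64 = 11205 W
P_in = √3·V_L·I_L·cosφ = 1.732 × 208 × 53.8 × 0.738 = 14304 W
η = P_out / P_in = 11205 / 14304 = 0.783 = 78.3%

78.3 %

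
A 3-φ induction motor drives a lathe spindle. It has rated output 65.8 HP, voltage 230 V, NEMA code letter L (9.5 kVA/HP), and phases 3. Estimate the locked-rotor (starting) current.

S_LR = 9.5 × 65.8 = 625.1 kVA
I_LR = S_LR/(√3·V_L) = 625100/(1.732×230) = 1570 A

1570 A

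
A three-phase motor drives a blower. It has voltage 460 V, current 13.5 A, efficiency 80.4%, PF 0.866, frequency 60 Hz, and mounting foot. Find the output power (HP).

P_in = √3·V·I·cosφ = 1.732 × 460 × 13.5 × 0.866 = 9314 W
P_out = η·P_in = 0.804 × 9314 = 7488 W
= 7488/746 = 10 HP

10 HP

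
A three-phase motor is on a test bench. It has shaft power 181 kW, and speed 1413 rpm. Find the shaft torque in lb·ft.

ω = 2π × 1413/60 = 148 rad/s
τ = P/ω = 181000/148 = 1223 N·m
In lb·ft: 1223/1.356 = 902 lb·ft

902 lb·ft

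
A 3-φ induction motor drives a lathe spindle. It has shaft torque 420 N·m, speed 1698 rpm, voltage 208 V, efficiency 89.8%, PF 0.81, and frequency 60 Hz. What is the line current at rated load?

285 A

ω = 2π×1698/60 = 177.8 rad/s; P_out = τω = 420 × 177.8 = 74676 W
P_in = P_out / η = 74676 / 0.898 = 83158 W
I_L = P_in / (√3·V_L·cosφ) = 83158 / (1.732 × 208 × 0.81) = 285 A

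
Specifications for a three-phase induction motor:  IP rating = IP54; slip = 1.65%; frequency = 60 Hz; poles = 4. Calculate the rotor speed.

n_s = 120f/p = 120×60/4 = 1800 rpm
n = n_s(1 − s) = 1800 × (1 − 0.0165) = 1770 rpm

1770 rpm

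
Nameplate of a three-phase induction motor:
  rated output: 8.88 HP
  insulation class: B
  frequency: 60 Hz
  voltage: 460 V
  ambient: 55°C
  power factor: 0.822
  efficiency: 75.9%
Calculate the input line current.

13.3 A

P_out = 8.88 × 746 = 6624 W
P_in = P_out / η = 6624 / 0.759 = 8727 W
I_L = P_in / (√3·V_L·cosφ) = 8727 / (1.732 × 460 × 0.822) = 13.3 A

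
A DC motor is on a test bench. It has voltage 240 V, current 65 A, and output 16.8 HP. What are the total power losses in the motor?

3070 W

P_in = V·I = 240×65 = 15600 W
P_out = 16.8×746 = 12533 W
Losses = P_in − P_out = 15600 − 12533 = 3067 W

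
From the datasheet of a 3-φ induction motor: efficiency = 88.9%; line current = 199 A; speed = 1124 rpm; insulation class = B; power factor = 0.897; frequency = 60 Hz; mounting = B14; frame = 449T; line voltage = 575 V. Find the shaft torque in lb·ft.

P_in = √3·V·I·cosφ = 1.732 × 575 × 199 × 0.897 = 177771 W
P_out = η·P_in = 0.889 × 177771 = 158038 W
n = 1124 rpm
ω = 2π×1124/60 = 117.7 rad/s
τ = P_out/ω = 158038/117.7 = 1343 N·m
In lb·ft: 1343/1.356 = 990 lb·ft

990 lb·ft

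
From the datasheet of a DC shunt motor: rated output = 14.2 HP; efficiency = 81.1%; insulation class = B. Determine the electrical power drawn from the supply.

P_out = 14.2 × 746 = 10593 W
P_in = P_out/η = 10593/0.811 = 13062 W = 13.1 kW

13.1 kW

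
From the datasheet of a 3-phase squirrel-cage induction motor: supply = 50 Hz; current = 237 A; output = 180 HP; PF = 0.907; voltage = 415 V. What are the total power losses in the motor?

20.2 kW

P_in = √3·V·I·cosφ = 1.732×415×237×0.907 = 154508 W
P_out = 180×746 = 134280 W
Losses = P_in − P_out = 154508 − 134280 = 20228 W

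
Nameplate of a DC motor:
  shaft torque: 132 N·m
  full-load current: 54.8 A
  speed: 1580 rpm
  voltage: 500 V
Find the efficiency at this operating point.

ω = 2π × 1580/60 = 165.5 rad/s; P_out = τω = 132 × 165.5 = 21846 W
P_in = V·I = 500 × 54.8 = 27400 W
η = P_out / P_in = 21846 / 27400 = 0.797 = 79.7%

79.7 %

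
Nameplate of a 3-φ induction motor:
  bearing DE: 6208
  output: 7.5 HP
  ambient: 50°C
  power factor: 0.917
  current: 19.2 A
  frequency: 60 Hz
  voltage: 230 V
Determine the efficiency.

P_out = 7.5 × 746 = 5595 W
P_in = √3·V_L·I_L·cosφ = 1.732 × 230 × 19.2 × 0.917 = 7014 W
η = P_out / P_in = 5595 / 7014 = 0.798 = 79.8%

79.8 %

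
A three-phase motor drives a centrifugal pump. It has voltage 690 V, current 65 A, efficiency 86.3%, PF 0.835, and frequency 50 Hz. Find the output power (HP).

75 HP

P_in = √3·V·I·cosφ = 1.732 × 690 × 65 × 0.835 = 64863 W
P_out = η·P_in = 0.863 × 64863 = 55977 W
= 55977/746 = 75 HP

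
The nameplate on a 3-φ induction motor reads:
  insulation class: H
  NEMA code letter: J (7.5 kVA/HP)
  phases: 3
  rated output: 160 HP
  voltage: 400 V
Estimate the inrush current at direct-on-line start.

1730 A

S_LR = 7.5 × 160 = 1200 kVA
I_LR = S_LR/(√3·V_L) = 1200000/(1.732×400) = 1730 A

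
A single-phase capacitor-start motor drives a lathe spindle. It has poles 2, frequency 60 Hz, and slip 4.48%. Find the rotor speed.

n_s = 120f/p = 120×60/2 = 3600 rpm
n = n_s(1 − s) = 3600 × (1 − 0.0448) = 3439 rpm

3439 rpm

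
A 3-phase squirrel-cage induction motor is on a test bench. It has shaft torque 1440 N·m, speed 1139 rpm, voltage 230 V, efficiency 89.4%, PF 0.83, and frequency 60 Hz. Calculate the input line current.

ω = 2π×1139/60 = 119.3 rad/s; P_out = τω = 1440 × 119.3 = 171792 W
P_in = P_out / η = 171792 / 0.894 = 192161 W
I_L = P_in / (√3·V_L·cosφ) = 192161 / (1.732 × 230 × 0.83) = 581 A

581 A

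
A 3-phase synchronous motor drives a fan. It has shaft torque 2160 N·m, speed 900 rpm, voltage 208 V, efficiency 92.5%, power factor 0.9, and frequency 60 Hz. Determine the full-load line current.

ω = 2π×900/60 = 94.25 rad/s; P_out = τω = 2160 × 94.25 = 203580 W
P_in = P_out / η = 203580 / 0.925 = 220086 W
I_L = P_in / (√3·V_L·cosφ) = 220086 / (1.732 × 208 × 0.9) = 679 A

679 A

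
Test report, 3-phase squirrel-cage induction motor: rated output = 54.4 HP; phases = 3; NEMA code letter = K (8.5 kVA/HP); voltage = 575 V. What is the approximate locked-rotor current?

464 A

S_LR = 8.5 × 54.4 = 462.4 kVA
I_LR = S_LR/(√3·V_L) = 462400/(1.732×575) = 464 A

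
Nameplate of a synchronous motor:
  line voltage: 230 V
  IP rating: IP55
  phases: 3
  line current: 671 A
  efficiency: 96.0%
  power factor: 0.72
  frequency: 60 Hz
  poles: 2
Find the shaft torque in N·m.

490 N·m

P_in = √3·V·I·cosφ = 1.732 × 230 × 671 × 0.72 = 192456 W
P_out = η·P_in = 0.96 × 192456 = 184758 W
n = n_s = 120×60/2 = 3600 rpm (synchronous)
ω = 2π×3600/60 = 377 rad/s
τ = P_out/ω = 184758/377 = 490 N·m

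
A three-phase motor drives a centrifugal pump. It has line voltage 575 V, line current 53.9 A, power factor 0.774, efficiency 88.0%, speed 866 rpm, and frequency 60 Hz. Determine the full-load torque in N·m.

P_in = √3·V·I·cosφ = 1.732 × 575 × 53.9 × 0.774 = 41548 W
P_out = η·P_in = 0.88 × 41548 = 36562 W
n = 866 rpm
ω = 2π×866/60 = 90.69 rad/s
τ = P_out/ω = 36562/90.69 = 403 N·m

403 N·m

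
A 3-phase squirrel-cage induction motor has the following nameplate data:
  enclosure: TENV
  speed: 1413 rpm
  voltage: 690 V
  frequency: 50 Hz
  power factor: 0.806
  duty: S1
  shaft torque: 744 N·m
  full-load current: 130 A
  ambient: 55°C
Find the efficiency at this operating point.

87.9 %

ω = 2π × 1413/60 = 148 rad/s; P_out = τω = 744 × 148 = 110112 W
P_in = √3·V_L·I_L·cosφ = 1.732 × 690 × 130 × 0.806 = 125220 W
η = P_out / P_in = 110112 / 125220 = 0.879 = 87.9%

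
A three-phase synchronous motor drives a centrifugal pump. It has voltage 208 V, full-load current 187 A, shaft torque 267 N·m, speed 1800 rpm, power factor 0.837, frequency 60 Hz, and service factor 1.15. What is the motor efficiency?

ω = 2π × 1800/60 = 188.5 rad/s; P_out = τω = 267 × 188.5 = 50330 W
P_in = √3·V_L·I_L·cosφ = 1.732 × 208 × 187 × 0.837 = 56387 W
η = P_out / P_in = 50330 / 56387 = 0.893 = 89.3%

89.3 %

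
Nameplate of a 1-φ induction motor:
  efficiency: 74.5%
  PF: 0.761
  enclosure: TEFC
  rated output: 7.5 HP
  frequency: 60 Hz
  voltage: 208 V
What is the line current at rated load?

P_out = 7.5 × 746 = 5595 W
P_in = P_out / η = 5595 / 0.745 = 7510 W
I = P_in / (V·cosφ) = 7510 / (208 × 0.761) = 47.4 A

47.4 A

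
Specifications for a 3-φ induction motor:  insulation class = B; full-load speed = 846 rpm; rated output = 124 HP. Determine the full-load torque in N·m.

P_out = 124 × 746 = 92504 W
ω = 2π × 846/60 = 88.59 rad/s
τ = P_out/ω = 92504/88.59 = 1040 N·m

1040 N·m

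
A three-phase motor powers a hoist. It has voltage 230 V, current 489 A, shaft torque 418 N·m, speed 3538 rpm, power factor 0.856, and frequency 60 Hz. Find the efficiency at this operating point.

ω = 2π × 3538/60 = 370.5 rad/s; P_out = τω = 418 × 370.5 = 154869 W
P_in = √3·V_L·I_L·cosφ = 1.732 × 230 × 489 × 0.856 = 166747 W
η = P_out / P_in = 154869 / 166747 = 0.929 = 92.9%

92.9 %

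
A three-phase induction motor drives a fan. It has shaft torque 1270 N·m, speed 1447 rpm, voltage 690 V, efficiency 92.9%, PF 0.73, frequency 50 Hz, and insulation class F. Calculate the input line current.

ω = 2π×1447/60 = 151.5 rad/s; P_out = τω = 1270 × 151.5 = 192405 W
P_in = P_out / η = 192405 / 0.929 = 207110 W
I_L = P_in / (√3·V_L·cosφ) = 207110 / (1.732 × 690 × 0.73) = 237 A

237 A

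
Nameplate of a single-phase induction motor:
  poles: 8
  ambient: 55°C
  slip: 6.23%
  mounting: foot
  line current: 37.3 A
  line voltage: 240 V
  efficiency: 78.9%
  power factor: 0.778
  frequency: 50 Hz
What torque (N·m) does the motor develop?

74.6 N·m

P_in = V·I·cosφ = 240 × 37.3 × 0.778 = 6965 W
P_out = η·P_in = 0.789 × 6965 = 5495 W
n_s = 120×50/8 = 750 rpm; n = 750×(1−0.0623) = 703 rpm
ω = 2π×703/60 = 73.62 rad/s
τ = P_out/ω = 5495/73.62 = 74.6 N·m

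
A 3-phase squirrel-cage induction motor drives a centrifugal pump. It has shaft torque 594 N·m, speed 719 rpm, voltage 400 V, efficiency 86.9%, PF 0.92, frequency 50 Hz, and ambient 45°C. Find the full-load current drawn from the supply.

ω = 2π×719/60 = 75.29 rad/s; P_out = τω = 594 × 75.29 = 44722 W
P_in = P_out / η = 44722 / 0.869 = 51464 W
I_L = P_in / (√3·V_L·cosφ) = 51464 / (1.732 × 400 × 0.92) = 80.7 A

80.7 A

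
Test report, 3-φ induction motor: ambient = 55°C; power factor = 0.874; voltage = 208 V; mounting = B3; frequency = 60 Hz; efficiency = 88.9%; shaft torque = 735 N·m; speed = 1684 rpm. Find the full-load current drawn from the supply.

ω = 2π×1684/60 = 176.3 rad/s; P_out = τω = 735 × 176.3 = 129581 W
P_in = P_out / η = 129581 / 0.889 = 145760 W
I_L = P_in / (√3·V_L·cosφ) = 145760 / (1.732 × 208 × 0.874) = 463 A

463 A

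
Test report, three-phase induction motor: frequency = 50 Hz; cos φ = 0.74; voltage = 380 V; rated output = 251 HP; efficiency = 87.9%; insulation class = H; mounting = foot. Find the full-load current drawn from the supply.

437 A

P_out = 251 × 746 = 187246 W
P_in = P_out / η = 187246 / 0.879 = 213022 W
I_L = P_in / (√3·V_L·cosφ) = 213022 / (1.732 × 380 × 0.74) = 437 A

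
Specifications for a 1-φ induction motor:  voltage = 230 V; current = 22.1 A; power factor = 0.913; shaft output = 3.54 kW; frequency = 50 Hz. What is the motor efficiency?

P_out = 3.54 kW = 3540 W
P_in = V·I·cosφ = 230 × 22.1 × 0.913 = 4641 W
η = P_out / P_in = 3540 / 4641 = 0.763 = 76.3%

76.3 %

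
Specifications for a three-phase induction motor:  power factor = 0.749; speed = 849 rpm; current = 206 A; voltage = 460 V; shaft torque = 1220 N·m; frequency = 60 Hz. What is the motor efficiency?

88.2 %

ω = 2π × 849/60 = 88.91 rad/s; P_out = τω = 1220 × 88.91 = 108470 W
P_in = √3·V_L·I_L·cosφ = 1.732 × 460 × 206 × 0.749 = 122929 W
η = P_out / P_in = 108470 / 122929 = 0.882 = 88.2%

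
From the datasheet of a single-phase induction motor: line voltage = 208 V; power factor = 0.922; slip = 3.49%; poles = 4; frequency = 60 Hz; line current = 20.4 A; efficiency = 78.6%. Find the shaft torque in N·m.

16.9 N·m

P_in = V·I·cosφ = 208 × 20.4 × 0.922 = 3912 W
P_out = η·P_in = 0.786 × 3912 = 3075 W
n_s = 120×60/4 = 1800 rpm; n = 1800×(1−0.0349) = 1737 rpm
ω = 2π×1737/60 = 181.9 rad/s
τ = P_out/ω = 3075/181.9 = 16.9 N·m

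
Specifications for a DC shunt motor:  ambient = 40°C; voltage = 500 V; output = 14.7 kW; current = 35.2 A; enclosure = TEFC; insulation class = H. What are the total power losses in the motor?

2.9 kW

P_in = V·I = 500×35.2 = 17600 W
P_out = 14700 W
Losses = P_in − P_out = 17600 − 14700 = 2900 W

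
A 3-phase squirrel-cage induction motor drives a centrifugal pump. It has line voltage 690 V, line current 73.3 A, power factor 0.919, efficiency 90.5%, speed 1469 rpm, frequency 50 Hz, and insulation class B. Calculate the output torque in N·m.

474 N·m

P_in = √3·V·I·cosφ = 1.732 × 690 × 73.3 × 0.919 = 80504 W
P_out = η·P_in = 0.905 × 80504 = 72856 W
n = 1469 rpm
ω = 2π×1469/60 = 153.8 rad/s
τ = P_out/ω = 72856/153.8 = 474 N·m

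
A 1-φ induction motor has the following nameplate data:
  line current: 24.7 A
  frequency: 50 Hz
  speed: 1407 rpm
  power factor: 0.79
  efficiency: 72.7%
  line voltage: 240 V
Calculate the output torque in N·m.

P_in = V·I·cosφ = 240 × 24.7 × 0.79 = 4683 W
P_out = η·P_in = 0.727 × 4683 = 3405 W
n = 1407 rpm
ω = 2π×1407/60 = 147.3 rad/s
τ = P_out/ω = 3405/147.3 = 23.1 N·m

23.1 N·m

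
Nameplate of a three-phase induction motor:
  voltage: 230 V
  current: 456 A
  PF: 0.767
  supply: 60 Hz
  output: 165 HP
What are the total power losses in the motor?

P_in = √3·V·I·cosφ = 1.732×230×456×0.767 = 139327 W
P_out = 165×746 = 123090 W
Losses = P_in − P_out = 139327 − 123090 = 16237 W

16200 W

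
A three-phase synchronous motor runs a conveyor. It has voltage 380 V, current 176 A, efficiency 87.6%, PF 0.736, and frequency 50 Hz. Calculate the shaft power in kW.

74.7 kW

P_in = √3·V·I·cosφ = 1.732 × 380 × 176 × 0.736 = 85255 W
P_out = η·P_in = 0.876 × 85255 = 74683 W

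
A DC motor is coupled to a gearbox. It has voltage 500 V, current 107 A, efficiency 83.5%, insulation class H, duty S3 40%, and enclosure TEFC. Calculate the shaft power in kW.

P_in = V·I = 500 × 107 = 53500 W
P_out = η·P_in = 0.835 × 53500 = 44673 W

44.7 kW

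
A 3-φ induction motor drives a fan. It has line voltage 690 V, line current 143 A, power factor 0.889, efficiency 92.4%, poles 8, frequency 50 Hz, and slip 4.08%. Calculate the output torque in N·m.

1860 N·m

P_in = √3·V·I·cosφ = 1.732 × 690 × 143 × 0.889 = 151927 W
P_out = η·P_in = 0.924 × 151927 = 140381 W
n_s = 120×50/8 = 750 rpm; n = 750×(1−0.0408) = 719 rpm
ω = 2π×719/60 = 75.29 rad/s
τ = P_out/ω = 140381/75.29 = 1860 N·m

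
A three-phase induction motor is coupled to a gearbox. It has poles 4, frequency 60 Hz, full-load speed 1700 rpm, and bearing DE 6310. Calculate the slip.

5.6 %

n_s = 120f/p = 120×60/4 = 1800 rpm
s = (n_s − n)/n_s = (1800 − 1700)/1800 = 0.0556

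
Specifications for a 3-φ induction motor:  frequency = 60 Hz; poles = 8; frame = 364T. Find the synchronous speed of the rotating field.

n_s = 120f/p = 120×60/8 = 900 rpm

900 rpm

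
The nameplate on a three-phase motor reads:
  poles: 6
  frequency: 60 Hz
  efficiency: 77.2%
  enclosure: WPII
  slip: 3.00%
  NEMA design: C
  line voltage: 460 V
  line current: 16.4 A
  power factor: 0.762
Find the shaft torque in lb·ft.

P_in = √3·V·I·cosφ = 1.732 × 460 × 16.4 × 0.762 = 9956 W
P_out = η·P_in = 0.772 × 9956 = 7686 W
n_s = 120×60/6 = 1200 rpm; n = 1200×(1−0.03) = 1164 rpm
ω = 2π×1164/60 = 121.9 rad/s
τ = P_out/ω = 7686/121.9 = 63.05 N·m
In lb·ft: 63.05/1.356 = 46.5 lb·ft

46.5 lb·ft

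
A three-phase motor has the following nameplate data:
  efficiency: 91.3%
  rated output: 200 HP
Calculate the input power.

163 kW

P_out = 200 × 746 = 149200 W
P_in = P_out/η = 149200/0.913 = 163417 W = 163 kW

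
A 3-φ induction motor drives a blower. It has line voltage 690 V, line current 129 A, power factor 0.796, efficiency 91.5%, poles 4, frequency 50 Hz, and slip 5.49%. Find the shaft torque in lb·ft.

558 lb·ft

P_in = √3·V·I·cosφ = 1.732 × 690 × 129 × 0.796 = 122716 W
P_out = η·P_in = 0.915 × 122716 = 112285 W
n_s = 120×50/4 = 1500 rpm; n = 1500×(1−0.0549) = 1418 rpm
ω = 2π×1418/60 = 148.5 rad/s
τ = P_out/ω = 112285/148.5 = 756.1 N·m
In lb·ft: 756.1/1.356 = 558 lb·ft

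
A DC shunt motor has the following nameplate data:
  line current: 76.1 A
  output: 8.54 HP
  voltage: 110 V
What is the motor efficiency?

76.1 %

P_out = 8.54 × 746 = 6371 W
P_in = V·I = 110 × 76.1 = 8371 W
η = P_out / P_in = 6371 / 8371 = 0.761 = 76.1%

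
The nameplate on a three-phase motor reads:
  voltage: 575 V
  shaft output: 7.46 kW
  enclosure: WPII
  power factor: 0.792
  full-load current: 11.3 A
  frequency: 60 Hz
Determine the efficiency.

83.7 %

P_out = 7.46 kW = 7460 W
P_in = √3·V_L·I_L·cosφ = 1.732 × 575 × 11.3 × 0.792 = 8913 W
η = P_out / P_in = 7460 / 8913 = 0.837 = 83.7%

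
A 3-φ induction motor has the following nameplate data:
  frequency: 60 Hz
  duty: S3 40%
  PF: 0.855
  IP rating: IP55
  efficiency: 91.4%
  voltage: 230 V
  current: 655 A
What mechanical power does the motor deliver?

P_in = √3·V·I·cosφ = 1.732 × 230 × 655 × 0.855 = 223092 W
P_out = η·P_in = 0.914 × 223092 = 203906 W

204 kW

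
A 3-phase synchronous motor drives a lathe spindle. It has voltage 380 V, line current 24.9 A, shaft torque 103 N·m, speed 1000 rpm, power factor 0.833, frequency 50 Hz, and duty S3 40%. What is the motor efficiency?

ω = 2π × 1000/60 = 104.7 rad/s; P_out = τω = 103 × 104.7 = 10784 W
P_in = √3·V_L·I_L·cosφ = 1.732 × 380 × 24.9 × 0.833 = 13651 W
η = P_out / P_in = 10784 / 13651 = 0.790 = 79.0%

79.0 %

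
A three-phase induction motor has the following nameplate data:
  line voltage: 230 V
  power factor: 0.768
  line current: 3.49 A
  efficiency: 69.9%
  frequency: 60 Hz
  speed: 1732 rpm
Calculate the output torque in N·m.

P_in = √3·V·I·cosφ = 1.732 × 230 × 3.49 × 0.768 = 1068 W
P_out = η·P_in = 0.699 × 1068 = 747 W
n = 1732 rpm
ω = 2π×1732/60 = 181.4 rad/s
τ = P_out/ω = 747/181.4 = 4.12 N·m

4.12 N·m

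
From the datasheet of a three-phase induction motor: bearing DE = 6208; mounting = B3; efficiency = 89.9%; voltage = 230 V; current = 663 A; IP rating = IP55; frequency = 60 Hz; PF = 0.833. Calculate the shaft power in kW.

198 kW

P_in = √3·V·I·cosφ = 1.732 × 230 × 663 × 0.833 = 220006 W
P_out = η·P_in = 0.899 × 220006 = 197785 W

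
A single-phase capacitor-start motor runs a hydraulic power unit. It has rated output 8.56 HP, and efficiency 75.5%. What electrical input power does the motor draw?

P_out = 8.56 × 746 = 6386 W
P_in = P_out/η = 6386/0.755 = 8458 W = 8.46 kW

8.46 kW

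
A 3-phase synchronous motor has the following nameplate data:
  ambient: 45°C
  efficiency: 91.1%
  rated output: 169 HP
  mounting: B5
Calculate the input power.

138 kW

P_out = 169 × 746 = 126074 W
P_in = P_out/η = 126074/0.911 = 138391 W = 138 kW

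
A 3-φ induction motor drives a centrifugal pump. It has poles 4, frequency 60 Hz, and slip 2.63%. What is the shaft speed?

1753 rpm

n_s = 120f/p = 120×60/4 = 1800 rpm
n = n_s(1 − s) = 1800 × (1 − 0.0263) = 1753 rpm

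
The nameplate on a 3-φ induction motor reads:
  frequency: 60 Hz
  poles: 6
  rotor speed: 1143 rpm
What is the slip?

n_s = 120f/p = 120×60/6 = 1200 rpm
s = (n_s − n)/n_s = (1200 − 1143)/1200 = 0.0475

4.75 %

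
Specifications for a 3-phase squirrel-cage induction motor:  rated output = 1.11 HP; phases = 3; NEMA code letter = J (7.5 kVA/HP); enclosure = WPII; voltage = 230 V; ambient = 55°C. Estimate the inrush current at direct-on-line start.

S_LR = 7.5 × 1.11 = 8.325 kVA
I_LR = S_LR/(√3·V_L) = 8325/(1.732×230) = 20.9 A

20.9 A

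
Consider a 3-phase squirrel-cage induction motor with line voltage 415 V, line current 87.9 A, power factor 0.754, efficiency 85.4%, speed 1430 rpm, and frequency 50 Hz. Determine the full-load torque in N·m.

272 N·m

P_in = √3·V·I·cosφ = 1.732 × 415 × 87.9 × 0.754 = 47638 W
P_out = η·P_in = 0.854 × 47638 = 40683 W
n = 1430 rpm
ω = 2π×1430/60 = 149.7 rad/s
τ = P_out/ω = 40683/149.7 = 272 N·m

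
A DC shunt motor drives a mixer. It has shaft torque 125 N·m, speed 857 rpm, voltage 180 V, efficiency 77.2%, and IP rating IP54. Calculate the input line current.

80.7 A

ω = 2π×857/60 = 89.74 rad/s; P_out = τω = 125 × 89.74 = 11218 W
P_in = P_out / η = 11218 / 0.772 = 14531 W
I = P_in / V = 14531 / 180 = 80.7 A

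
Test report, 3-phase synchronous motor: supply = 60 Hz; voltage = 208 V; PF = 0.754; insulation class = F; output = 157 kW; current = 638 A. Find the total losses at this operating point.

P_in = √3·V·I·cosφ = 1.732×208×638×0.754 = 173302 W
P_out = 157000 W
Losses = P_in − P_out = 173302 − 157000 = 16302 W

16.3 kW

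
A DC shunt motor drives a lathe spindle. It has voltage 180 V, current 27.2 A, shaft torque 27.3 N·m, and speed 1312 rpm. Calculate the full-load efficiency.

ω = 2π × 1312/60 = 137.4 rad/s; P_out = τω = 27.3 × 137.4 = 3751 W
P_in = V·I = 180 × 27.2 = 4896 W
η = P_out / P_in = 3751 / 4896 = 0.766 = 76.6%

76.6 %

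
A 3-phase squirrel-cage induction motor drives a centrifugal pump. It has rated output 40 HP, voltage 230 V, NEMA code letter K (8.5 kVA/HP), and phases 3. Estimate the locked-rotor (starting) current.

853 A

S_LR = 8.5 × 40 = 340 kVA
I_LR = S_LR/(√3·V_L) = 340000/(1.732×230) = 853 A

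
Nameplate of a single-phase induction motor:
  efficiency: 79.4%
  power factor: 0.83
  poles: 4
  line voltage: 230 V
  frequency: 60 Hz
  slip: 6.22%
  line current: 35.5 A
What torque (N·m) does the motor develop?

P_in = V·I·cosφ = 230 × 35.5 × 0.83 = 6777 W
P_out = η·P_in = 0.794 × 6777 = 5381 W
n_s = 120×60/4 = 1800 rpm; n = 1800×(1−0.0622) = 1688 rpm
ω = 2π×1688/60 = 176.8 rad/s
τ = P_out/ω = 5381/176.8 = 30.4 N·m

30.4 N·m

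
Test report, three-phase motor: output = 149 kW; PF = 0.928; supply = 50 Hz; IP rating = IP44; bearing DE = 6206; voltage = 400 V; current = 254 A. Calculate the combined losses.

P_in = √3·V·I·cosφ = 1.732×400×254×0.928 = 163301 W
P_out = 149000 W
Losses = P_in − P_out = 163301 − 149000 = 14301 W

14300 W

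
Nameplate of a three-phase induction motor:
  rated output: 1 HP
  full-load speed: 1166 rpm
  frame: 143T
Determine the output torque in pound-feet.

P_out = 1 × 746 = 746 W
ω = 2π × 1166/60 = 122.1 rad/s
τ = P_out/ω = 746/122.1 = 6.11 N·m
In lb·ft: 6.11/1.356 = 4.51 lb·ft

4.51 lb·ft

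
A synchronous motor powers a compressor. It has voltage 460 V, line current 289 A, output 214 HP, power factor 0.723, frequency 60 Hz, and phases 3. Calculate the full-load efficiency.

P_out = 214 × 746 = 159644 W
P_in = √3·V_L·I_L·cosφ = 1.732 × 460 × 289 × 0.723 = 166472 W
η = P_out / P_in = 159644 / 166472 = 0.959 = 95.9%

95.9 %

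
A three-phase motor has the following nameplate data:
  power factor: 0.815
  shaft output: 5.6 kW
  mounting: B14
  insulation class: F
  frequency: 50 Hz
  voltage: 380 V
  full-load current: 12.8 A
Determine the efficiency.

P_out = 5.6 kW = 5600 W
P_in = √3·V_L·I_L·cosφ = 1.732 × 380 × 12.8 × 0.815 = 6866 W
η = P_out / P_in = 5600 / 6866 = 0.816 = 81.6%

81.6 %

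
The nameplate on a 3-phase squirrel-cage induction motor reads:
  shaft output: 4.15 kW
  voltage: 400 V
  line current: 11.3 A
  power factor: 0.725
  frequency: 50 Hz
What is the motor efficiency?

73.1 %

P_out = 4.15 kW = 4150 W
P_in = √3·V_L·I_L·cosφ = 1.732 × 400 × 11.3 × 0.725 = 5676 W
η = P_out / P_in = 4150 / 5676 = 0.731 = 73.1%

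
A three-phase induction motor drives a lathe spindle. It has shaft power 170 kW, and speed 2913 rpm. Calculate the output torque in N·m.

557 N·m

ω = 2π × 2913/60 = 305 rad/s
τ = P/ω = 170000/305 = 557 N·m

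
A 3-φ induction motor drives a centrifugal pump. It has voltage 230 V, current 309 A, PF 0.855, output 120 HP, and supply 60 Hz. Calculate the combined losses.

15700 W

P_in = √3·V·I·cosφ = 1.732×230×309×0.855 = 105245 W
P_out = 120×746 = 89520 W
Losses = P_in − P_out = 105245 − 89520 = 15725 W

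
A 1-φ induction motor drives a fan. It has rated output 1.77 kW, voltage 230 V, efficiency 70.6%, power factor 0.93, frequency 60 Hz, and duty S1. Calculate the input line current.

P_out = 1.77 kW = 1770 W
P_in = P_out / η = 1770 / 0.706 = 2507 W
I = P_in / (V·cosφ) = 2507 / (230 × 0.93) = 11.7 A

11.7 A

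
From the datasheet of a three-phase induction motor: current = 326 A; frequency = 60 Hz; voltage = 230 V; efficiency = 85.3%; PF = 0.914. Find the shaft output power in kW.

P_in = √3·V·I·cosφ = 1.732 × 230 × 326 × 0.914 = 118697 W
P_out = η·P_in = 0.853 × 118697 = 101249 W

101 kW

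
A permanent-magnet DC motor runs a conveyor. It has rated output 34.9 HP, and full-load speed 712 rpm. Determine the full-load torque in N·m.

349 N·m

P_out = 34.9 × 746 = 26035 W
ω = 2π × 712/60 = 74.56 rad/s
τ = P_out/ω = 26035/74.56 = 349 N·m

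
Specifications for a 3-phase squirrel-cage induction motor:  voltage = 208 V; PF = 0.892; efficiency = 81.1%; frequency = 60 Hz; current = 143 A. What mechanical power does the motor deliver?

P_in = √3·V·I·cosφ = 1.732 × 208 × 143 × 0.892 = 45953 W
P_out = η·P_in = 0.811 × 45953 = 37268 W

37.3 kW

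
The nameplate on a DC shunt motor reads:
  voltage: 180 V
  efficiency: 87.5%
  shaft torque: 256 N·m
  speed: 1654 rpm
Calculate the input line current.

282 A

ω = 2π×1654/60 = 173.2 rad/s; P_out = τω = 256 × 173.2 = 44339 W
P_in = P_out / η = 44339 / 0.875 = 50673 W
I = P_in / V = 50673 / 180 = 282 A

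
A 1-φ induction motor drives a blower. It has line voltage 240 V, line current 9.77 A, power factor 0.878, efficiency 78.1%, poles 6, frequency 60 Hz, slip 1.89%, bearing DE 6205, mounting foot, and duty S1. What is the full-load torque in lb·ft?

9.62 lb·ft

P_in = V·I·cosφ = 240 × 9.77 × 0.878 = 2059 W
P_out = η·P_in = 0.781 × 2059 = 1608 W
n_s = 120×60/6 = 1200 rpm; n = 1200×(1−0.0189) = 1177 rpm
ω = 2π×1177/60 = 123.3 rad/s
τ = P_out/ω = 1608/123.3 = 13.04 N·m
In lb·ft: 13.04/1.356 = 9.62 lb·ft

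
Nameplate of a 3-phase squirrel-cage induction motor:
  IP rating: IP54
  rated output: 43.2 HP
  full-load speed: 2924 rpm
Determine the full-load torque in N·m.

105 N·m

P_out = 43.2 × 746 = 32227 W
ω = 2π × 2924/60 = 306.2 rad/s
τ = P_out/ω = 32227/306.2 = 105 N·m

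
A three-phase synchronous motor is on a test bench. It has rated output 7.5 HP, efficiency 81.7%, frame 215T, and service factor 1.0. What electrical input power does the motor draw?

P_out = 7.5 × 746 = 5595 W
P_in = P_out/η = 5595/0.817 = 6848 W = 6.85 kW

6.85 kW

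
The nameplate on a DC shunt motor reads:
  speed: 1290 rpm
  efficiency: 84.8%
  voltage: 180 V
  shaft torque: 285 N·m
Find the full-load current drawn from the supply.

252 A

ω = 2π×1290/60 = 135.1 rad/s; P_out = τω = 285 × 135.1 = 38504 W
P_in = P_out / η = 38504 / 0.848 = 45406 W
I = P_in / V = 45406 / 180 = 252 A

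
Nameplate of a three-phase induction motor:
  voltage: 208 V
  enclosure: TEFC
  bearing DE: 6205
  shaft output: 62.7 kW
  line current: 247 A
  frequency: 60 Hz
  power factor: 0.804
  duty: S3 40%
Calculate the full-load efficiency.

P_out = 62.7 kW = 62700 W
P_in = √3·V_L·I_L·cosφ = 1.732 × 208 × 247 × 0.804 = 71543 W
η = P_out / P_in = 62700 / 71543 = 0.876 = 87.6%

87.6 %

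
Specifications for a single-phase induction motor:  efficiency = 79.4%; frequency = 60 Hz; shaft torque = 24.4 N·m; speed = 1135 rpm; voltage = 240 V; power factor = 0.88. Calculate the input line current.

17.3 A

ω = 2π×1135/60 = 118.9 rad/s; P_out = τω = 24.4 × 118.9 = 2901 W
P_in = P_out / η = 2901 / 0.794 = 3654 W
I = P_in / (V·cosφ) = 3654 / (240 × 0.88) = 17.3 A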